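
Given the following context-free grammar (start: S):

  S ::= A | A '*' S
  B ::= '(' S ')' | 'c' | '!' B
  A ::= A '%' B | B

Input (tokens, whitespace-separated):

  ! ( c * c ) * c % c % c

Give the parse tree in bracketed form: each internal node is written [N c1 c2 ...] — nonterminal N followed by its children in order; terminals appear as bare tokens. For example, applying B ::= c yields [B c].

S
A * S
B * S
! B * S
! ( S ) * S
! ( A * S ) * S
! ( B * S ) * S
! ( c * S ) * S
! ( c * A ) * S
! ( c * B ) * S
! ( c * c ) * S
! ( c * c ) * A
! ( c * c ) * A % B
! ( c * c ) * A % B % B
! ( c * c ) * B % B % B
! ( c * c ) * c % B % B
! ( c * c ) * c % c % B
! ( c * c ) * c % c % c

[S [A [B ! [B ( [S [A [B c]] * [S [A [B c]]]] )]]] * [S [A [A [A [B c]] % [B c]] % [B c]]]]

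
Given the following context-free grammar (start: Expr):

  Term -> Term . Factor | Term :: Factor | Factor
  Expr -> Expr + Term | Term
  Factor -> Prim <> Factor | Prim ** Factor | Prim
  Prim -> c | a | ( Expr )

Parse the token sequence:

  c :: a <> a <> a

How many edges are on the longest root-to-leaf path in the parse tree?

6

[Expr [Term [Term [Factor [Prim c]]] :: [Factor [Prim a] <> [Factor [Prim a] <> [Factor [Prim a]]]]]]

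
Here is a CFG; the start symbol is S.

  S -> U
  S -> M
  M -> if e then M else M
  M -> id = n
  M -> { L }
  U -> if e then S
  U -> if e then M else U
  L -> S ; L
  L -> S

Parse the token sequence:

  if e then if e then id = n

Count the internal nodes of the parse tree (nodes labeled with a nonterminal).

[S [U if e then [S [U if e then [S [M id = n]]]]]]

6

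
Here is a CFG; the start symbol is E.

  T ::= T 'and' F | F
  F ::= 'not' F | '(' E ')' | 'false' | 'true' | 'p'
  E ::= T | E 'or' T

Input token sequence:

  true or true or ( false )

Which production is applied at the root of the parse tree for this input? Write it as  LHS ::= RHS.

E ::= E 'or' T

[E [E [E [T [F true]]] or [T [F true]]] or [T [F ( [E [T [F false]]] )]]]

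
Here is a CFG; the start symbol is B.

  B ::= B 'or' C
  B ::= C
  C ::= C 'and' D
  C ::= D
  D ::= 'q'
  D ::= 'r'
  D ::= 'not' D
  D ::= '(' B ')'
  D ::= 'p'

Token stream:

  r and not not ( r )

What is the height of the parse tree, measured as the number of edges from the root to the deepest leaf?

[B [C [C [D r]] and [D not [D not [D ( [B [C [D r]]] )]]]]]

8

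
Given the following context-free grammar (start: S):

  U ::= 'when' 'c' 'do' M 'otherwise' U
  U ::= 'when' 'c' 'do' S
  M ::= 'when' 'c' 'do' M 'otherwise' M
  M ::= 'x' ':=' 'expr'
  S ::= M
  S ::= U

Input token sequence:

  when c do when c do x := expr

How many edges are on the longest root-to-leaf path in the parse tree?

[S [U when c do [S [U when c do [S [M x := expr]]]]]]

6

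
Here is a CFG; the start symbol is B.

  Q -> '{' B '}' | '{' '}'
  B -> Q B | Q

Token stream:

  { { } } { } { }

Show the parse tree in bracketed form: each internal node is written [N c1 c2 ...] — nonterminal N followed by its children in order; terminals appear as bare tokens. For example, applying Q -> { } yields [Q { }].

[B [Q { [B [Q { }]] }] [B [Q { }] [B [Q { }]]]]

B
Q B
{ B } B
{ Q } B
{ { } } B
{ { } } Q B
{ { } } { } B
{ { } } { } Q
{ { } } { } { }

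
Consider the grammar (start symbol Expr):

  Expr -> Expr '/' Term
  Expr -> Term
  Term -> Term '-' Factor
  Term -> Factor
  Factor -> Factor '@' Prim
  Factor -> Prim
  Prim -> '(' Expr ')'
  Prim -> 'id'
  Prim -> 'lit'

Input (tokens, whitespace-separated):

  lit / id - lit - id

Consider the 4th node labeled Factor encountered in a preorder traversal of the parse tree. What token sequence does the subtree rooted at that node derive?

id

[Expr [Expr [Term [Factor [Prim lit]]]] / [Term [Term [Term [Factor [Prim id]]] - [Factor [Prim lit]]] - [Factor [Prim id]]]]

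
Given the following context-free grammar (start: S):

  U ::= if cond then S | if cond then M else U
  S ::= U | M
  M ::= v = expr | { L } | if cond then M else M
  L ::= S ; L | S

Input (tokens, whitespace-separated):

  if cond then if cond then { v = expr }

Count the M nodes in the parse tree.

[S [U if cond then [S [U if cond then [S [M { [L [S [M v = expr]]] }]]]]]]

2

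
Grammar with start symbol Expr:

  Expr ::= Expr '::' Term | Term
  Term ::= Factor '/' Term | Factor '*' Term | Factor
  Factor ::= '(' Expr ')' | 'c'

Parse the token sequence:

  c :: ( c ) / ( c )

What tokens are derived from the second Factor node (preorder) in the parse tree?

( c )

[Expr [Expr [Term [Factor c]]] :: [Term [Factor ( [Expr [Term [Factor c]]] )] / [Term [Factor ( [Expr [Term [Factor c]]] )]]]]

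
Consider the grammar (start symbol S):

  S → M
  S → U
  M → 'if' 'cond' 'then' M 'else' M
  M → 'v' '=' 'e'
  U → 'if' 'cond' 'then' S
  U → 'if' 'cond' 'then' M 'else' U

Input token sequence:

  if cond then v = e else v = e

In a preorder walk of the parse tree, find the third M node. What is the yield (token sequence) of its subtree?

v = e

[S [M if cond then [M v = e] else [M v = e]]]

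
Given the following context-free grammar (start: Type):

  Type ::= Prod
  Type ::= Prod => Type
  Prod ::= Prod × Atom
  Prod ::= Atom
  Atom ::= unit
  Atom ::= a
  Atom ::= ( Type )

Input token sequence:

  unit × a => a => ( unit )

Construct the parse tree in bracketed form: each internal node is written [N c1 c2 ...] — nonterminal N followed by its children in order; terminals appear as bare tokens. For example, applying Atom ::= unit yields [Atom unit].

Type
Prod => Type
Prod × Atom => Type
Atom × Atom => Type
unit × Atom => Type
unit × a => Type
unit × a => Prod => Type
unit × a => Atom => Type
unit × a => a => Type
unit × a => a => Prod
unit × a => a => Atom
unit × a => a => ( Type )
unit × a => a => ( Prod )
unit × a => a => ( Atom )
unit × a => a => ( unit )

[Type [Prod [Prod [Atom unit]] × [Atom a]] => [Type [Prod [Atom a]] => [Type [Prod [Atom ( [Type [Prod [Atom unit]]] )]]]]]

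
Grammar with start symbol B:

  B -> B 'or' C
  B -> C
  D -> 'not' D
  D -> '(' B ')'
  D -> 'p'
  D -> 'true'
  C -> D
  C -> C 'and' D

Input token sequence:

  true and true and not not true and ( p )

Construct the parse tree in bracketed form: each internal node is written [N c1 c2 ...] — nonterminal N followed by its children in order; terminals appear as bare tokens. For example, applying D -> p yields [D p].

[B [C [C [C [C [D true]] and [D true]] and [D not [D not [D true]]]] and [D ( [B [C [D p]]] )]]]

B
C
C and D
C and D and D
C and D and D and D
D and D and D and D
true and D and D and D
true and true and D and D
true and true and not D and D
true and true and not not D and D
true and true and not not true and D
true and true and not not true and ( B )
true and true and not not true and ( C )
true and true and not not true and ( D )
true and true and not not true and ( p )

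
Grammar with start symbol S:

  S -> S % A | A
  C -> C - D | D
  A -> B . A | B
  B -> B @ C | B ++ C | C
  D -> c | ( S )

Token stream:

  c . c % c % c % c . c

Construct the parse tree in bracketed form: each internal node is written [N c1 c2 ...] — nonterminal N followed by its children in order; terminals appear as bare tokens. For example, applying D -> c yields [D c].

[S [S [S [S [A [B [C [D c]]] . [A [B [C [D c]]]]]] % [A [B [C [D c]]]]] % [A [B [C [D c]]]]] % [A [B [C [D c]]] . [A [B [C [D c]]]]]]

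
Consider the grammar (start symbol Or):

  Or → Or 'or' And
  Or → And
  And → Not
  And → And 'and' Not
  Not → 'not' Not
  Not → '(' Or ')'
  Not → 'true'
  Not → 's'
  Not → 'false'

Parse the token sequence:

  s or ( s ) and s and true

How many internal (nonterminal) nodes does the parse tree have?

[Or [Or [And [Not s]]] or [And [And [And [Not ( [Or [And [Not s]]] )]] and [Not s]] and [Not true]]]

13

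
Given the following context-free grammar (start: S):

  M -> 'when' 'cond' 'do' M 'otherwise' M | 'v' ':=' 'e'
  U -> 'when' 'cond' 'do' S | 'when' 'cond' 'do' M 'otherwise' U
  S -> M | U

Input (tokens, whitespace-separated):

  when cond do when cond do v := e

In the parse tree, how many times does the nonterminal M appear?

1

[S [U when cond do [S [U when cond do [S [M v := e]]]]]]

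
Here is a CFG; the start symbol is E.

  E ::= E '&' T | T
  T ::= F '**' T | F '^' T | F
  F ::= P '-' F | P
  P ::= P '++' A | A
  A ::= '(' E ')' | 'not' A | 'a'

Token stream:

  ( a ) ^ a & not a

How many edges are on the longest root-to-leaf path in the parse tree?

11

[E [E [T [F [P [A ( [E [T [F [P [A a]]]]] )]]] ^ [T [F [P [A a]]]]]] & [T [F [P [A not [A a]]]]]]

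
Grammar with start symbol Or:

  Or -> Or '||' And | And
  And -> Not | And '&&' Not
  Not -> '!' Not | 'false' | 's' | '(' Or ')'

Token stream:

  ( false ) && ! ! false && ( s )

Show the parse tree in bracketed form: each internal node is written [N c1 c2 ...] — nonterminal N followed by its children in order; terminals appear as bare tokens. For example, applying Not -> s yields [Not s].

Or
And
And && Not
And && Not && Not
Not && Not && Not
( Or ) && Not && Not
( And ) && Not && Not
( Not ) && Not && Not
( false ) && Not && Not
( false ) && ! Not && Not
( false ) && ! ! Not && Not
( false ) && ! ! false && Not
( false ) && ! ! false && ( Or )
( false ) && ! ! false && ( And )
( false ) && ! ! false && ( Not )
( false ) && ! ! false && ( s )

[Or [And [And [And [Not ( [Or [And [Not false]]] )]] && [Not ! [Not ! [Not false]]]] && [Not ( [Or [And [Not s]]] )]]]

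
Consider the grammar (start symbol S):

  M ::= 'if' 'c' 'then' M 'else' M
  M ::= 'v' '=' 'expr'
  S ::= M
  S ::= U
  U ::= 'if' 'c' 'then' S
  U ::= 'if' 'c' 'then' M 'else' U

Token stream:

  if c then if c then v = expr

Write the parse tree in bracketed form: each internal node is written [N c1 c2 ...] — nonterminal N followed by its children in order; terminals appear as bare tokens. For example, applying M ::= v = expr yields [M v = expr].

[S [U if c then [S [U if c then [S [M v = expr]]]]]]

S
U
if c then S
if c then U
if c then if c then S
if c then if c then M
if c then if c then v = expr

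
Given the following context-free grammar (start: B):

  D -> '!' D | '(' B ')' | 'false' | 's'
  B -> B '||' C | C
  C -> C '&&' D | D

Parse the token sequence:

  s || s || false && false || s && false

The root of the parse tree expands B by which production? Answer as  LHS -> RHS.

[B [B [B [B [C [D s]]] || [C [D s]]] || [C [C [D false]] && [D false]]] || [C [C [D s]] && [D false]]]

B -> B '||' C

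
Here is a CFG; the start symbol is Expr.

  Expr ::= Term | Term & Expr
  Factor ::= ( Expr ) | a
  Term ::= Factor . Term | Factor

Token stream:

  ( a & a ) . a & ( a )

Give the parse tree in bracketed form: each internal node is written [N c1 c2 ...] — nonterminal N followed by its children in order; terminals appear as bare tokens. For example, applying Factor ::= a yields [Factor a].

[Expr [Term [Factor ( [Expr [Term [Factor a]] & [Expr [Term [Factor a]]]] )] . [Term [Factor a]]] & [Expr [Term [Factor ( [Expr [Term [Factor a]]] )]]]]

Expr
Term & Expr
Factor . Term & Expr
( Expr ) . Term & Expr
( Term & Expr ) . Term & Expr
( Factor & Expr ) . Term & Expr
( a & Expr ) . Term & Expr
( a & Term ) . Term & Expr
( a & Factor ) . Term & Expr
( a & a ) . Term & Expr
( a & a ) . Factor & Expr
( a & a ) . a & Expr
( a & a ) . a & Term
( a & a ) . a & Factor
( a & a ) . a & ( Expr )
( a & a ) . a & ( Term )
( a & a ) . a & ( Factor )
( a & a ) . a & ( a )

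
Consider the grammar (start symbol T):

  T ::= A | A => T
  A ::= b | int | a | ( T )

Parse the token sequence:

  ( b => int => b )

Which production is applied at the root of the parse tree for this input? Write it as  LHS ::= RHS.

T ::= A

[T [A ( [T [A b] => [T [A int] => [T [A b]]]] )]]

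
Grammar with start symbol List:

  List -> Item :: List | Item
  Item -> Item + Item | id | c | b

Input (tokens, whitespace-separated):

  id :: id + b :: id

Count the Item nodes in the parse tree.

[List [Item id] :: [List [Item [Item id] + [Item b]] :: [List [Item id]]]]

5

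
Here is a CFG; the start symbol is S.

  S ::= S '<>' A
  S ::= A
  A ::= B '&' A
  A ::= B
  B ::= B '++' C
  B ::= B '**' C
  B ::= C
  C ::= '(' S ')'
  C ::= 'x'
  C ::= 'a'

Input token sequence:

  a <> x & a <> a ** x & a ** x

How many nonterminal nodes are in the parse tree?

22

[S [S [S [A [B [C a]]]] <> [A [B [C x]] & [A [B [C a]]]]] <> [A [B [B [C a]] ** [C x]] & [A [B [B [C a]] ** [C x]]]]]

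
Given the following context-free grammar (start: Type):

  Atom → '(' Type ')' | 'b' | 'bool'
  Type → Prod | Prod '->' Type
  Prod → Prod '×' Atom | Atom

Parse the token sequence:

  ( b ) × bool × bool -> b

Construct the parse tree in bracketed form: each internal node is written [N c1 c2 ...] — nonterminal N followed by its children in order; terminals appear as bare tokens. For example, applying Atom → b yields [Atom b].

Type
Prod -> Type
Prod × Atom -> Type
Prod × Atom × Atom -> Type
Atom × Atom × Atom -> Type
( Type ) × Atom × Atom -> Type
( Prod ) × Atom × Atom -> Type
( Atom ) × Atom × Atom -> Type
( b ) × Atom × Atom -> Type
( b ) × bool × Atom -> Type
( b ) × bool × bool -> Type
( b ) × bool × bool -> Prod
( b ) × bool × bool -> Atom
( b ) × bool × bool -> b

[Type [Prod [Prod [Prod [Atom ( [Type [Prod [Atom b]]] )]] × [Atom bool]] × [Atom bool]] -> [Type [Prod [Atom b]]]]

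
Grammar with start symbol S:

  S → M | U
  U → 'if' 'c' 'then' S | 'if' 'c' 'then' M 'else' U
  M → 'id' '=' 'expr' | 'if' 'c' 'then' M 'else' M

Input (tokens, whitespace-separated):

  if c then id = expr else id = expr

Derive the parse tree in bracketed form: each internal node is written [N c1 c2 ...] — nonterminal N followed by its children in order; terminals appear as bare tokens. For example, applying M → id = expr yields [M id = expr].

[S [M if c then [M id = expr] else [M id = expr]]]

S
M
if c then M else M
if c then id = expr else M
if c then id = expr else id = expr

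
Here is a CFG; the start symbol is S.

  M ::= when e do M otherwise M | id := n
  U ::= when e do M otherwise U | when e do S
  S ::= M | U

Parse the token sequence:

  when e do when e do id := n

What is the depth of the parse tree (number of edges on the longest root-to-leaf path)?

[S [U when e do [S [U when e do [S [M id := n]]]]]]

6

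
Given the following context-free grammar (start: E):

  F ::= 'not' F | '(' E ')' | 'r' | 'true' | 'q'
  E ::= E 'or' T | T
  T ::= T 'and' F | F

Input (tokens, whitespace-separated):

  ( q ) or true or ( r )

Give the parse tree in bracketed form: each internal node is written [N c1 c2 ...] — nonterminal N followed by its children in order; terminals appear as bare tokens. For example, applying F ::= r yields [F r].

[E [E [E [T [F ( [E [T [F q]]] )]]] or [T [F true]]] or [T [F ( [E [T [F r]]] )]]]

E
E or T
E or T or T
T or T or T
F or T or T
( E ) or T or T
( T ) or T or T
( F ) or T or T
( q ) or T or T
( q ) or F or T
( q ) or true or T
( q ) or true or F
( q ) or true or ( E )
( q ) or true or ( T )
( q ) or true or ( F )
( q ) or true or ( r )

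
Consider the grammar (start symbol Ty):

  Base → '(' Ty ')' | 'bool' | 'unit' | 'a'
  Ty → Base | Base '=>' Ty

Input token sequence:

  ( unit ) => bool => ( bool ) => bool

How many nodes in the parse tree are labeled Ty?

[Ty [Base ( [Ty [Base unit]] )] => [Ty [Base bool] => [Ty [Base ( [Ty [Base bool]] )] => [Ty [Base bool]]]]]

6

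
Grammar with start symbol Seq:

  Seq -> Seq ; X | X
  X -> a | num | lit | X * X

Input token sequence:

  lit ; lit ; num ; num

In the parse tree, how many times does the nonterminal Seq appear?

[Seq [Seq [Seq [Seq [X lit]] ; [X lit]] ; [X num]] ; [X num]]

4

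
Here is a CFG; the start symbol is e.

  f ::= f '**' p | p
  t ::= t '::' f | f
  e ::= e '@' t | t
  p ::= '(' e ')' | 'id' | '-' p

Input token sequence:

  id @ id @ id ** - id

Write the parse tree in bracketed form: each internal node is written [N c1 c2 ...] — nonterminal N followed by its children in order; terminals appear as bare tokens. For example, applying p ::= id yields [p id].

e
e @ t
e @ t @ t
t @ t @ t
f @ t @ t
p @ t @ t
id @ t @ t
id @ f @ t
id @ p @ t
id @ id @ t
id @ id @ f
id @ id @ f ** p
id @ id @ p ** p
id @ id @ id ** p
id @ id @ id ** - p
id @ id @ id ** - id

[e [e [e [t [f [p id]]]] @ [t [f [p id]]]] @ [t [f [f [p id]] ** [p - [p id]]]]]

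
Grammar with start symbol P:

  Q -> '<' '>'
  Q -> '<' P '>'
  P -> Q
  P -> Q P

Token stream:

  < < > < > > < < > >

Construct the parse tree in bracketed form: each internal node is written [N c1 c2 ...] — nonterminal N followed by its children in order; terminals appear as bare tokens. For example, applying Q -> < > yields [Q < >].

[P [Q < [P [Q < >] [P [Q < >]]] >] [P [Q < [P [Q < >]] >]]]

P
Q P
< P > P
< Q P > P
< < > P > P
< < > Q > P
< < > < > > P
< < > < > > Q
< < > < > > < P >
< < > < > > < Q >
< < > < > > < < > >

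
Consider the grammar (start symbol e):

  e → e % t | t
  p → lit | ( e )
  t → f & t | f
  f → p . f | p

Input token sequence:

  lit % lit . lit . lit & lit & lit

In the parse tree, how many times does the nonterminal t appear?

4

[e [e [t [f [p lit]]]] % [t [f [p lit] . [f [p lit] . [f [p lit]]]] & [t [f [p lit]] & [t [f [p lit]]]]]]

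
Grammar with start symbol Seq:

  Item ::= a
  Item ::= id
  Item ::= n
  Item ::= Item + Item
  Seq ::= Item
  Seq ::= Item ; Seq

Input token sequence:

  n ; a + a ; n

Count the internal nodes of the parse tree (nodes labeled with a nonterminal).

[Seq [Item n] ; [Seq [Item [Item a] + [Item a]] ; [Seq [Item n]]]]

8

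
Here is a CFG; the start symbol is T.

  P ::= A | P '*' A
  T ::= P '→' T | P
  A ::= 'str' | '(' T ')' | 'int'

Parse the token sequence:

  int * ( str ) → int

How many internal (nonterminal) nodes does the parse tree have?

11

[T [P [P [A int]] * [A ( [T [P [A str]]] )]] → [T [P [A int]]]]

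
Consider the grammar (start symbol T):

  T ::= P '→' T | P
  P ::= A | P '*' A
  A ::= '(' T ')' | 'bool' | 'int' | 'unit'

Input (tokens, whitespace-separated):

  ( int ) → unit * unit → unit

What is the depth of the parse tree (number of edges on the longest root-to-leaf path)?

6

[T [P [A ( [T [P [A int]]] )]] → [T [P [P [A unit]] * [A unit]] → [T [P [A unit]]]]]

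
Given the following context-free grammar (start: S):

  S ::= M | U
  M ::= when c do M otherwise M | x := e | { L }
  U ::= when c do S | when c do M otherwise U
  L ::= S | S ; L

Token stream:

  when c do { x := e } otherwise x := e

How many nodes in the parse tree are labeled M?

[S [M when c do [M { [L [S [M x := e]]] }] otherwise [M x := e]]]

4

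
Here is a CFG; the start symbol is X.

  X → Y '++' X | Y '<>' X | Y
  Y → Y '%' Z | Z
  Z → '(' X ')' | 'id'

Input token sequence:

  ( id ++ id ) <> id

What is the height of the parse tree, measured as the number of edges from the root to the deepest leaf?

7

[X [Y [Z ( [X [Y [Z id]] ++ [X [Y [Z id]]]] )]] <> [X [Y [Z id]]]]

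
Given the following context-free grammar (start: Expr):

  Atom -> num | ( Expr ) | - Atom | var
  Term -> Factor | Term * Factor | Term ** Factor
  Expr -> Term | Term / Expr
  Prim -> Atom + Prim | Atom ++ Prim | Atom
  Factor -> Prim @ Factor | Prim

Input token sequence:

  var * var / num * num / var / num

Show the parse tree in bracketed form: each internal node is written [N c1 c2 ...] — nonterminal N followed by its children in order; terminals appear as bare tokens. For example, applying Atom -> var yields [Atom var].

[Expr [Term [Term [Factor [Prim [Atom var]]]] * [Factor [Prim [Atom var]]]] / [Expr [Term [Term [Factor [Prim [Atom num]]]] * [Factor [Prim [Atom num]]]] / [Expr [Term [Factor [Prim [Atom var]]]] / [Expr [Term [Factor [Prim [Atom num]]]]]]]]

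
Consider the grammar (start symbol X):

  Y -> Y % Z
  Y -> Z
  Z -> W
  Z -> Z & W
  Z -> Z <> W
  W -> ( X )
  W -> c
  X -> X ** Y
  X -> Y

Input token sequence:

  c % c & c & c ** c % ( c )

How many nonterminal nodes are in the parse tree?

[X [X [Y [Y [Z [W c]]] % [Z [Z [Z [W c]] & [W c]] & [W c]]]] ** [Y [Y [Z [W c]]] % [Z [W ( [X [Y [Z [W c]]]] )]]]]

22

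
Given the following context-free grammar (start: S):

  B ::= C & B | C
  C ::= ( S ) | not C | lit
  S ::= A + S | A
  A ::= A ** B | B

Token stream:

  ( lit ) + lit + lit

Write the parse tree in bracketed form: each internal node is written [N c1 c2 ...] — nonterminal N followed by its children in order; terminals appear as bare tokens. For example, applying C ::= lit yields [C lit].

S
A + S
B + S
C + S
( S ) + S
( A ) + S
( B ) + S
( C ) + S
( lit ) + S
( lit ) + A + S
( lit ) + B + S
( lit ) + C + S
( lit ) + lit + S
( lit ) + lit + A
( lit ) + lit + B
( lit ) + lit + C
( lit ) + lit + lit

[S [A [B [C ( [S [A [B [C lit]]]] )]]] + [S [A [B [C lit]]] + [S [A [B [C lit]]]]]]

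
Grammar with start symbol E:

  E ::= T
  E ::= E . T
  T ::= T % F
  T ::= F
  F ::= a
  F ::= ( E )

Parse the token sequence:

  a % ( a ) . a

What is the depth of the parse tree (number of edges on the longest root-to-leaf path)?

7

[E [E [T [T [F a]] % [F ( [E [T [F a]]] )]]] . [T [F a]]]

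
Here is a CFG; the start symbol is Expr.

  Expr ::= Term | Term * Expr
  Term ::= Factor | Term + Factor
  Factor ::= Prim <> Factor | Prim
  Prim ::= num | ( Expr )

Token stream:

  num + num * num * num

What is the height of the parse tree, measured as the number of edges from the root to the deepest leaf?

[Expr [Term [Term [Factor [Prim num]]] + [Factor [Prim num]]] * [Expr [Term [Factor [Prim num]]] * [Expr [Term [Factor [Prim num]]]]]]

6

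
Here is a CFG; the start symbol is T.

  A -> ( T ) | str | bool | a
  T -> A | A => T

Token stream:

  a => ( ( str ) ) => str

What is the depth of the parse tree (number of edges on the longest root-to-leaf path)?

[T [A a] => [T [A ( [T [A ( [T [A str]] )]] )] => [T [A str]]]]

7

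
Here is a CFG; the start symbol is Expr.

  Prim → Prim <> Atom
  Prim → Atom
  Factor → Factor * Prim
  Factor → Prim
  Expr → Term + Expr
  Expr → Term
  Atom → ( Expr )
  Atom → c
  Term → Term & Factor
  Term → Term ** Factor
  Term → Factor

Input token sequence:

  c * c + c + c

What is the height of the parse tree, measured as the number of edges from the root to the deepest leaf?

[Expr [Term [Factor [Factor [Prim [Atom c]]] * [Prim [Atom c]]]] + [Expr [Term [Factor [Prim [Atom c]]]] + [Expr [Term [Factor [Prim [Atom c]]]]]]]

7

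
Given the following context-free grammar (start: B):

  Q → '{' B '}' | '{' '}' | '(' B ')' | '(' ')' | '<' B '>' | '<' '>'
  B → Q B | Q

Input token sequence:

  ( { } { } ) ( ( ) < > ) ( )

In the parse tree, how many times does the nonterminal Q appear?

[B [Q ( [B [Q { }] [B [Q { }]]] )] [B [Q ( [B [Q ( )] [B [Q < >]]] )] [B [Q ( )]]]]

7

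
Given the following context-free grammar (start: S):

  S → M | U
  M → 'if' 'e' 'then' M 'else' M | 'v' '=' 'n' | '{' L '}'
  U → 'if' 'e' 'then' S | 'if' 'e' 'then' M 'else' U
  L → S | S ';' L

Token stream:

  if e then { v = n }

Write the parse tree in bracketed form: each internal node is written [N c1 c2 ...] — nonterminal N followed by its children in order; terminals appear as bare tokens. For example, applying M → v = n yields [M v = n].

S
U
if e then S
if e then M
if e then { L }
if e then { S }
if e then { M }
if e then { v = n }

[S [U if e then [S [M { [L [S [M v = n]]] }]]]]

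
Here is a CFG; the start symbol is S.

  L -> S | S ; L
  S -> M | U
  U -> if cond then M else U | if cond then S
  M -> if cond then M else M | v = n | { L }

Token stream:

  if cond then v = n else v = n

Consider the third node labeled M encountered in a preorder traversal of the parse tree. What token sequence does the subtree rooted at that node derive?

v = n

[S [M if cond then [M v = n] else [M v = n]]]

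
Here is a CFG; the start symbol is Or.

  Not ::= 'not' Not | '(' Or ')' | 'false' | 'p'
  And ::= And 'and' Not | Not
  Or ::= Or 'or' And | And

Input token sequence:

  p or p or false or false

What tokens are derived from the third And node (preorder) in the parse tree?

false

[Or [Or [Or [Or [And [Not p]]] or [And [Not p]]] or [And [Not false]]] or [And [Not false]]]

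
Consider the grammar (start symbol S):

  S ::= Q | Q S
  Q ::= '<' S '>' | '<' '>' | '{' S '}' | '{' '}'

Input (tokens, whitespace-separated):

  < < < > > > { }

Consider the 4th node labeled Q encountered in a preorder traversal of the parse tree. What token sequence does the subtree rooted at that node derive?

[S [Q < [S [Q < [S [Q < >]] >]] >] [S [Q { }]]]

{ }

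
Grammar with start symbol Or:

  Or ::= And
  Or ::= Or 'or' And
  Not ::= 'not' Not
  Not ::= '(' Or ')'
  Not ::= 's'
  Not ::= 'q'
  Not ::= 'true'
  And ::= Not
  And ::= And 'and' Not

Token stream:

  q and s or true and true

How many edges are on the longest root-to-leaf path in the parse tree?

5

[Or [Or [And [And [Not q]] and [Not s]]] or [And [And [Not true]] and [Not true]]]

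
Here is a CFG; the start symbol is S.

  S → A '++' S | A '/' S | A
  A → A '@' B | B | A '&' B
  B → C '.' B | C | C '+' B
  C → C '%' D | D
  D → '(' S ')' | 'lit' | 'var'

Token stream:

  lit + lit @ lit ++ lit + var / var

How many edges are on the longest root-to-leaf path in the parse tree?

[S [A [A [B [C [D lit]] + [B [C [D lit]]]]] @ [B [C [D lit]]]] ++ [S [A [B [C [D lit]] + [B [C [D var]]]]] / [S [A [B [C [D var]]]]]]]

7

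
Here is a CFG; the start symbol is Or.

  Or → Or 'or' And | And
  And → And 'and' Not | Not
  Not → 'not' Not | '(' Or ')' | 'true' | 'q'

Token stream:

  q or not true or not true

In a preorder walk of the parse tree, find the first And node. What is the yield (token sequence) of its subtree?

q

[Or [Or [Or [And [Not q]]] or [And [Not not [Not true]]]] or [And [Not not [Not true]]]]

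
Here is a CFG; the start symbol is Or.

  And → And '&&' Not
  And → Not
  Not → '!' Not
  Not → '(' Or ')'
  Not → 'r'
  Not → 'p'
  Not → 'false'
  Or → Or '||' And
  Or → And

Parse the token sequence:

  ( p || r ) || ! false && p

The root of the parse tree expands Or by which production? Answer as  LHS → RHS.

[Or [Or [And [Not ( [Or [Or [And [Not p]]] || [And [Not r]]] )]]] || [And [And [Not ! [Not false]]] && [Not p]]]

Or → Or '||' And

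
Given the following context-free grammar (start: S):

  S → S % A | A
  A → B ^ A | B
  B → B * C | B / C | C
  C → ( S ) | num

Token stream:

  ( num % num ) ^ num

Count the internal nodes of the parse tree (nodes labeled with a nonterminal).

[S [A [B [C ( [S [S [A [B [C num]]]] % [A [B [C num]]]] )]] ^ [A [B [C num]]]]]

15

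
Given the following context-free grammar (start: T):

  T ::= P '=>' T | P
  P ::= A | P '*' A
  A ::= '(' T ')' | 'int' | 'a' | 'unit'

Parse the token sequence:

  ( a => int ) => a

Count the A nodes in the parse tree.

[T [P [A ( [T [P [A a]] => [T [P [A int]]]] )]] => [T [P [A a]]]]

4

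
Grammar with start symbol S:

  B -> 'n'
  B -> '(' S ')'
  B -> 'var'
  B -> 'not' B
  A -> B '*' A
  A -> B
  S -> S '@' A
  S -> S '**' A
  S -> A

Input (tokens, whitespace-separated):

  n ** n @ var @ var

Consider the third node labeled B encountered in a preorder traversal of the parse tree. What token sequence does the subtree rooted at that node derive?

var

[S [S [S [S [A [B n]]] ** [A [B n]]] @ [A [B var]]] @ [A [B var]]]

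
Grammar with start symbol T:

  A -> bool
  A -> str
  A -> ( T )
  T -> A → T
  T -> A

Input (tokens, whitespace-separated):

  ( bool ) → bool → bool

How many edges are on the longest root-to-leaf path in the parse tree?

[T [A ( [T [A bool]] )] → [T [A bool] → [T [A bool]]]]

4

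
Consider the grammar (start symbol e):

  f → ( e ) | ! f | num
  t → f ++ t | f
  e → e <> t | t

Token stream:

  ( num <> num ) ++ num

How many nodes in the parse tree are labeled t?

4

[e [t [f ( [e [e [t [f num]]] <> [t [f num]]] )] ++ [t [f num]]]]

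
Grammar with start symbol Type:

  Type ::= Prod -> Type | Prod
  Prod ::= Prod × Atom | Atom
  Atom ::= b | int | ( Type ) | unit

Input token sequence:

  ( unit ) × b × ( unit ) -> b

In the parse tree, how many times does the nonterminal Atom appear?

6

[Type [Prod [Prod [Prod [Atom ( [Type [Prod [Atom unit]]] )]] × [Atom b]] × [Atom ( [Type [Prod [Atom unit]]] )]] -> [Type [Prod [Atom b]]]]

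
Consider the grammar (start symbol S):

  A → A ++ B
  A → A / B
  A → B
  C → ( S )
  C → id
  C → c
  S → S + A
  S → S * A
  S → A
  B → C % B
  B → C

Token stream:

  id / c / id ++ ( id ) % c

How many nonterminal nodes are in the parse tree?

19

[S [A [A [A [A [B [C id]]] / [B [C c]]] / [B [C id]]] ++ [B [C ( [S [A [B [C id]]]] )] % [B [C c]]]]]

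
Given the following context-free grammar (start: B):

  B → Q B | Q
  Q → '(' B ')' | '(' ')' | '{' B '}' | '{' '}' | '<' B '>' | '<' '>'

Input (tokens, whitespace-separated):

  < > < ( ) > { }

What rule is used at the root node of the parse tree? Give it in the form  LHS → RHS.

B → Q B

[B [Q < >] [B [Q < [B [Q ( )]] >] [B [Q { }]]]]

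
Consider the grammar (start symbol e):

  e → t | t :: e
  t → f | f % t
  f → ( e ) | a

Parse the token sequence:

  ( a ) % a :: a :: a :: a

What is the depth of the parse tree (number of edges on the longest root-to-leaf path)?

[e [t [f ( [e [t [f a]]] )] % [t [f a]]] :: [e [t [f a]] :: [e [t [f a]] :: [e [t [f a]]]]]]

6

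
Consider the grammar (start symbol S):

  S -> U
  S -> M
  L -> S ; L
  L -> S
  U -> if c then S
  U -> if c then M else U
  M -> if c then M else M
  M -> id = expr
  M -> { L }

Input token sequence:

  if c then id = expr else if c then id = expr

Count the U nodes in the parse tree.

[S [U if c then [M id = expr] else [U if c then [S [M id = expr]]]]]

2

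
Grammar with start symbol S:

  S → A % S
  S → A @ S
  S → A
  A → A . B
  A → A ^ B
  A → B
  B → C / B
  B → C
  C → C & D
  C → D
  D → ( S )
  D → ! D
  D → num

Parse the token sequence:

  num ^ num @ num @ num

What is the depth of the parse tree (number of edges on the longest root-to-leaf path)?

[S [A [A [B [C [D num]]]] ^ [B [C [D num]]]] @ [S [A [B [C [D num]]]] @ [S [A [B [C [D num]]]]]]]

7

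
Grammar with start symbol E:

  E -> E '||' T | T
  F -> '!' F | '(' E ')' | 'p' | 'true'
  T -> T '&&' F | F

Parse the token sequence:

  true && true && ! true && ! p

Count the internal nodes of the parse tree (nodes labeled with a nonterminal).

11

[E [T [T [T [T [F true]] && [F true]] && [F ! [F true]]] && [F ! [F p]]]]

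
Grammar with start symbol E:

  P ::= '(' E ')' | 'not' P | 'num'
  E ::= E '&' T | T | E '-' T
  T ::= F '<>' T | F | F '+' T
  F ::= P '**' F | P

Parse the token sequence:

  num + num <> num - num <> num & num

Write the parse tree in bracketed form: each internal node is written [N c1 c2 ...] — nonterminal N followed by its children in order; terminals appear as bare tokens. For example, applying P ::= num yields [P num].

E
E & T
E - T & T
T - T & T
F + T - T & T
P + T - T & T
num + T - T & T
num + F <> T - T & T
num + P <> T - T & T
num + num <> T - T & T
num + num <> F - T & T
num + num <> P - T & T
num + num <> num - T & T
num + num <> num - F <> T & T
num + num <> num - P <> T & T
num + num <> num - num <> T & T
num + num <> num - num <> F & T
num + num <> num - num <> P & T
num + num <> num - num <> num & T
num + num <> num - num <> num & F
num + num <> num - num <> num & P
num + num <> num - num <> num & num

[E [E [E [T [F [P num]] + [T [F [P num]] <> [T [F [P num]]]]]] - [T [F [P num]] <> [T [F [P num]]]]] & [T [F [P num]]]]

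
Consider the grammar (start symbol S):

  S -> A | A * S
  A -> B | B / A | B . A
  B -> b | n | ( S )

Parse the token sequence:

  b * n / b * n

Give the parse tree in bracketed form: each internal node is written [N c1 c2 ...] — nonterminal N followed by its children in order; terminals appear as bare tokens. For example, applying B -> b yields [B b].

S
A * S
B * S
b * S
b * A * S
b * B / A * S
b * n / A * S
b * n / B * S
b * n / b * S
b * n / b * A
b * n / b * B
b * n / b * n

[S [A [B b]] * [S [A [B n] / [A [B b]]] * [S [A [B n]]]]]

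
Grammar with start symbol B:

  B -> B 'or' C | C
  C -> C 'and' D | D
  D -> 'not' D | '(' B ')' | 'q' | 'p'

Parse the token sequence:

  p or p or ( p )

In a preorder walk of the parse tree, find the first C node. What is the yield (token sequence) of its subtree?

[B [B [B [C [D p]]] or [C [D p]]] or [C [D ( [B [C [D p]]] )]]]

p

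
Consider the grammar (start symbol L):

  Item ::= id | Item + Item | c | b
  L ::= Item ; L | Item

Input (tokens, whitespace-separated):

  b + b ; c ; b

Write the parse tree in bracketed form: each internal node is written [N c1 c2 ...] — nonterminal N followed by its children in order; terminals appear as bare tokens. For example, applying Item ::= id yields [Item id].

[L [Item [Item b] + [Item b]] ; [L [Item c] ; [L [Item b]]]]

L
Item ; L
Item + Item ; L
b + Item ; L
b + b ; L
b + b ; Item ; L
b + b ; c ; L
b + b ; c ; Item
b + b ; c ; b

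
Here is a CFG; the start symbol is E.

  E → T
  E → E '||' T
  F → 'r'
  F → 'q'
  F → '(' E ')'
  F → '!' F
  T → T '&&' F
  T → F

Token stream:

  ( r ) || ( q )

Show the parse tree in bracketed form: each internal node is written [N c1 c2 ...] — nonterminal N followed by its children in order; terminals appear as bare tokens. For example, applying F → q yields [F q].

[E [E [T [F ( [E [T [F r]]] )]]] || [T [F ( [E [T [F q]]] )]]]

E
E || T
T || T
F || T
( E ) || T
( T ) || T
( F ) || T
( r ) || T
( r ) || F
( r ) || ( E )
( r ) || ( T )
( r ) || ( F )
( r ) || ( q )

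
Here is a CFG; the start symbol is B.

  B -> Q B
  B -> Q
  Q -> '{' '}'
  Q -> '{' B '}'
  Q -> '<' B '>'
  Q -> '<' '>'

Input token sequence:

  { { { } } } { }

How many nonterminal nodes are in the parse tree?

[B [Q { [B [Q { [B [Q { }]] }]] }] [B [Q { }]]]

8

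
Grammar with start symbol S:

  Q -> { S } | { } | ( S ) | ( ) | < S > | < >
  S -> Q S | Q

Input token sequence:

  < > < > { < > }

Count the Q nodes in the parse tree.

4

[S [Q < >] [S [Q < >] [S [Q { [S [Q < >]] }]]]]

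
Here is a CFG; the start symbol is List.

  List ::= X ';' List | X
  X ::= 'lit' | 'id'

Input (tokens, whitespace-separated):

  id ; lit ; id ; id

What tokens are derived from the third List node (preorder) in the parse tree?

id ; id

[List [X id] ; [List [X lit] ; [List [X id] ; [List [X id]]]]]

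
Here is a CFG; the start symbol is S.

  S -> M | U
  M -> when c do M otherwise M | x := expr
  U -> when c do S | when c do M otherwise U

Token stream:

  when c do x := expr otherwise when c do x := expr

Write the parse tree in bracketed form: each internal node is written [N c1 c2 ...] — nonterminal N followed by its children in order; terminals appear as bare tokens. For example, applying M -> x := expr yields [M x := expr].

S
U
when c do M otherwise U
when c do x := expr otherwise U
when c do x := expr otherwise when c do S
when c do x := expr otherwise when c do M
when c do x := expr otherwise when c do x := expr

[S [U when c do [M x := expr] otherwise [U when c do [S [M x := expr]]]]]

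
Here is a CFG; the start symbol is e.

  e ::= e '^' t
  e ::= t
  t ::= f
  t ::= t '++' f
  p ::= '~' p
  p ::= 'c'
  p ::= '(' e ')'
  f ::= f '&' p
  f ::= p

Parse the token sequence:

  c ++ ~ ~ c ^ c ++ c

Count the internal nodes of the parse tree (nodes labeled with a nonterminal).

16

[e [e [t [t [f [p c]]] ++ [f [p ~ [p ~ [p c]]]]]] ^ [t [t [f [p c]]] ++ [f [p c]]]]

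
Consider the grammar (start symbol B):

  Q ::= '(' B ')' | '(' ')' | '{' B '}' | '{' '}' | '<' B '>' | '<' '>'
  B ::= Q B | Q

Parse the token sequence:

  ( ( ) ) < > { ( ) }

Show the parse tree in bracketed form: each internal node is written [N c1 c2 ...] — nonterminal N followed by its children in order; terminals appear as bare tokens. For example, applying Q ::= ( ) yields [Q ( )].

B
Q B
( B ) B
( Q ) B
( ( ) ) B
( ( ) ) Q B
( ( ) ) < > B
( ( ) ) < > Q
( ( ) ) < > { B }
( ( ) ) < > { Q }
( ( ) ) < > { ( ) }

[B [Q ( [B [Q ( )]] )] [B [Q < >] [B [Q { [B [Q ( )]] }]]]]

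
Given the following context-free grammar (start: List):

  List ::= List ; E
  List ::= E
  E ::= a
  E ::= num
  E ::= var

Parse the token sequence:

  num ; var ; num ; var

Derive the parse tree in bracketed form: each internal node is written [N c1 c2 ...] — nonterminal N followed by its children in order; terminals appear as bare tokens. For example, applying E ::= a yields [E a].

List
List ; E
List ; E ; E
List ; E ; E ; E
E ; E ; E ; E
num ; E ; E ; E
num ; var ; E ; E
num ; var ; num ; E
num ; var ; num ; var

[List [List [List [List [E num]] ; [E var]] ; [E num]] ; [E var]]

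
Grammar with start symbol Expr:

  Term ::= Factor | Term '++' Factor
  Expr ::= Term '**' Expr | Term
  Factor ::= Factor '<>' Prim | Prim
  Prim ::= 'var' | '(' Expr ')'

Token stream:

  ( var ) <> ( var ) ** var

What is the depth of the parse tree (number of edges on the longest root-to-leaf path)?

9

[Expr [Term [Factor [Factor [Prim ( [Expr [Term [Factor [Prim var]]]] )]] <> [Prim ( [Expr [Term [Factor [Prim var]]]] )]]] ** [Expr [Term [Factor [Prim var]]]]]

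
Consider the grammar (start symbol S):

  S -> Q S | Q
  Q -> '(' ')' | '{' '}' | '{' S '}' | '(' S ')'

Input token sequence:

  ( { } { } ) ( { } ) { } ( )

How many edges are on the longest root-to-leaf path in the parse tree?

[S [Q ( [S [Q { }] [S [Q { }]]] )] [S [Q ( [S [Q { }]] )] [S [Q { }] [S [Q ( )]]]]]

5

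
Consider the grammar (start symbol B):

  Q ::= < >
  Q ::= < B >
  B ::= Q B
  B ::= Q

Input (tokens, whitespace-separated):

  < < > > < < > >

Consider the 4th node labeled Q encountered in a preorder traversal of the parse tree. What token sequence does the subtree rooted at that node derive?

< >

[B [Q < [B [Q < >]] >] [B [Q < [B [Q < >]] >]]]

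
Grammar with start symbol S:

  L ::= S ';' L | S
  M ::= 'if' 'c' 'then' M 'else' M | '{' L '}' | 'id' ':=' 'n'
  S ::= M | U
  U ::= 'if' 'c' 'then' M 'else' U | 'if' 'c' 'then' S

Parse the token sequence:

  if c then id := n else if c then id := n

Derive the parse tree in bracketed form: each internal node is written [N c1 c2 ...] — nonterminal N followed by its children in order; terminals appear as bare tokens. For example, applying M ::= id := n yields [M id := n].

[S [U if c then [M id := n] else [U if c then [S [M id := n]]]]]

S
U
if c then M else U
if c then id := n else U
if c then id := n else if c then S
if c then id := n else if c then M
if c then id := n else if c then id := n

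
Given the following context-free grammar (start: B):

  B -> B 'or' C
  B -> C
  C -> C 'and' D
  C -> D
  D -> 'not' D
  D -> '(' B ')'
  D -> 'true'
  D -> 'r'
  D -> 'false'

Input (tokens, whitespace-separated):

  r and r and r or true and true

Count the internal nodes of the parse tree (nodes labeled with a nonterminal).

12

[B [B [C [C [C [D r]] and [D r]] and [D r]]] or [C [C [D true]] and [D true]]]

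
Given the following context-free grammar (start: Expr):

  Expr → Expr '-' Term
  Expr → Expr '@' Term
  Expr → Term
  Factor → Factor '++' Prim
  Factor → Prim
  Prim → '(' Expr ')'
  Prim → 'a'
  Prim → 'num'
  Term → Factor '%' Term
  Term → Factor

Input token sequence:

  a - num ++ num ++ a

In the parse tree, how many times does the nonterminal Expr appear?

2

[Expr [Expr [Term [Factor [Prim a]]]] - [Term [Factor [Factor [Factor [Prim num]] ++ [Prim num]] ++ [Prim a]]]]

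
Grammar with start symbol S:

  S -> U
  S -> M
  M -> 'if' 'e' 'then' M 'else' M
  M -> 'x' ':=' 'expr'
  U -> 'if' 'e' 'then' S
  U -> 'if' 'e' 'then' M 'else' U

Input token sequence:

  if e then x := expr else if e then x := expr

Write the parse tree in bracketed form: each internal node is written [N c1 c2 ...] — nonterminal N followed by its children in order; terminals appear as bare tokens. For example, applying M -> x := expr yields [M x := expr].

[S [U if e then [M x := expr] else [U if e then [S [M x := expr]]]]]

S
U
if e then M else U
if e then x := expr else U
if e then x := expr else if e then S
if e then x := expr else if e then M
if e then x := expr else if e then x := expr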